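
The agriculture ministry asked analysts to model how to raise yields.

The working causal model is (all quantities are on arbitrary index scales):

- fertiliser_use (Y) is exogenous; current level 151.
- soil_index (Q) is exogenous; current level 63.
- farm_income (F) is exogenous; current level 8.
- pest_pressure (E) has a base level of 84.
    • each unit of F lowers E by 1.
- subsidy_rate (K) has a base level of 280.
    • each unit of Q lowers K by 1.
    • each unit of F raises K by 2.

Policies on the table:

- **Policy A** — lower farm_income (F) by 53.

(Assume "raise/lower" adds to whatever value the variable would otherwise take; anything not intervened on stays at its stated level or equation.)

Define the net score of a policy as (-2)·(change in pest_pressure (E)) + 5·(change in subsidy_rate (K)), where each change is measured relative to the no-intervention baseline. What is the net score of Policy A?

-636

Baseline:
  Q = 63
  F = 8
  E = 84 − 8 = 76
  K = 280 − 63 + 2·8 = 233
Policy A (F − 53):
  Q = 63
  F = 8 − 53 = -45
  E = 84 − (-45) = 129
  K = 280 − 63 + 2·(-45) = 127
ΔE = 129 − 76 = 53; ΔK = 127 − 233 = -106
Score = (-2)·53 + 5·(-106) = -636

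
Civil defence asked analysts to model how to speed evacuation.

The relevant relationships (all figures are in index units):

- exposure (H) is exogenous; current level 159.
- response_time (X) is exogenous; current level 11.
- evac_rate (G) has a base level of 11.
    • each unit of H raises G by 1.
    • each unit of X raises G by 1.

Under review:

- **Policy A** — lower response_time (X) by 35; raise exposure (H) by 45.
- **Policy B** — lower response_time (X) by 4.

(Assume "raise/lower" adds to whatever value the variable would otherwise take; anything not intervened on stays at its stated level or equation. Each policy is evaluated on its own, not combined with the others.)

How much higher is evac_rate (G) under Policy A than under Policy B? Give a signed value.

14

Policy A (X − 35, H + 45):
  H = 159 + 45 = 204
  X = 11 − 35 = -24
  G = 11 + 204 + (-24) = 191
Policy B (X − 4):
  H = 159
  X = 11 − 4 = 7
  G = 11 + 159 + 7 = 177
G: 191 − 177 = 14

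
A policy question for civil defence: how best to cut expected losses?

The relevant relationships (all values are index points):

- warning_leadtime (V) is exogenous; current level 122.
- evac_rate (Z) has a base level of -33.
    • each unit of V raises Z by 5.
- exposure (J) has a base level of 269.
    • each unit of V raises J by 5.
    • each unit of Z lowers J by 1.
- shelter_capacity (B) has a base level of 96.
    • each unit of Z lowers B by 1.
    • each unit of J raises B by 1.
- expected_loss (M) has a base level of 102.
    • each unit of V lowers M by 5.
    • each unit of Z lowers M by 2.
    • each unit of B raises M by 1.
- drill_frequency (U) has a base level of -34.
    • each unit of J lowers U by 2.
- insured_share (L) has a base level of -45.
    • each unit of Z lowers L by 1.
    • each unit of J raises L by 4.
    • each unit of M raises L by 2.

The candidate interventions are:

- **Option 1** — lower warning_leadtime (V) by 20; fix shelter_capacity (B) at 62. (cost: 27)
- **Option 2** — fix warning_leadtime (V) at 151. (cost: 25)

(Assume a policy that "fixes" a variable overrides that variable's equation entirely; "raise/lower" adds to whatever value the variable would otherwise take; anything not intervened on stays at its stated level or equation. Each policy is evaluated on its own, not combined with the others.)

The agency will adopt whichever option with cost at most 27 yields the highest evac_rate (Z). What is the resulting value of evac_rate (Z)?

722

Option 1 (V − 20, B := 62):
  V = 122 − 20 = 102
  Z = -33 + 5·102 = 477
Option 2 (V := 151):
  V = 151
  Z = -33 + 5·151 = 722
Comparing — Option 1: Z=477, Option 2: Z=722. Highest is 722 (Option 2).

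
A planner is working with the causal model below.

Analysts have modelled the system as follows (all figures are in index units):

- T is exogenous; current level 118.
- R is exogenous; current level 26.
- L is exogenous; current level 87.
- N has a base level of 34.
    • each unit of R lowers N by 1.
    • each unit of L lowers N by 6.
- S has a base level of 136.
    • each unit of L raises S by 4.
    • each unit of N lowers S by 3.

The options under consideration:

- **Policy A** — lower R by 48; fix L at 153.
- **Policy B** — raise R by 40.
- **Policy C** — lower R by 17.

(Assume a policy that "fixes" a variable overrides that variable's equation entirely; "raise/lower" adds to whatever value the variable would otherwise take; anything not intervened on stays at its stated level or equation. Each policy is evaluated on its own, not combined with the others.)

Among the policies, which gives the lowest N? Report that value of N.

-862

Policy A (R − 48, L := 153):
  R = 26 − 48 = -22
  L = 153
  N = 34 − (-22) − 6·153 = -862
Policy B (R + 40):
  R = 26 + 40 = 66
  L = 87
  N = 34 − 66 − 6·87 = -554
Policy C (R − 17):
  R = 26 − 17 = 9
  L = 87
  N = 34 − 9 − 6·87 = -497
Comparing — Policy A: N=-862, Policy B: N=-554, Policy C: N=-497. Lowest is -862 (Policy A).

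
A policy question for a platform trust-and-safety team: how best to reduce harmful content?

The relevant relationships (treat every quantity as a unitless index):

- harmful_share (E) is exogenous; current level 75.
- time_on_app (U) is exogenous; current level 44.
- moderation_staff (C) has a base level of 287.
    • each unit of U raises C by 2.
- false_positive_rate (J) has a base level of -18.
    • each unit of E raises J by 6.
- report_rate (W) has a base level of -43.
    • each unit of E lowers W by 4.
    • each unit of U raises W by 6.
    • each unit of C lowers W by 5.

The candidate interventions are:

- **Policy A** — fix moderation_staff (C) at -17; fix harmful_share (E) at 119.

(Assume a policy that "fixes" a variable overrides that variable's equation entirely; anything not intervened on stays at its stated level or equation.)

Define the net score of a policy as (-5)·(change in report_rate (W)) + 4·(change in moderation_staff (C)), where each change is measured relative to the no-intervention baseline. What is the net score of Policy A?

-10488

Baseline:
  E = 75
  U = 44
  C = 287 + 2·44 = 375
  W = -43 − 4·75 + 6·44 − 5·375 = -1954
Policy A (C := -17, E := 119):
  E = 119
  U = 44
  C = -17
  W = -43 − 4·119 + 6·44 − 5·(-17) = -170
ΔW = -170 − (-1954) = 1784; ΔC = -17 − 375 = -392
Score = (-5)·1784 + 4·(-392) = -10488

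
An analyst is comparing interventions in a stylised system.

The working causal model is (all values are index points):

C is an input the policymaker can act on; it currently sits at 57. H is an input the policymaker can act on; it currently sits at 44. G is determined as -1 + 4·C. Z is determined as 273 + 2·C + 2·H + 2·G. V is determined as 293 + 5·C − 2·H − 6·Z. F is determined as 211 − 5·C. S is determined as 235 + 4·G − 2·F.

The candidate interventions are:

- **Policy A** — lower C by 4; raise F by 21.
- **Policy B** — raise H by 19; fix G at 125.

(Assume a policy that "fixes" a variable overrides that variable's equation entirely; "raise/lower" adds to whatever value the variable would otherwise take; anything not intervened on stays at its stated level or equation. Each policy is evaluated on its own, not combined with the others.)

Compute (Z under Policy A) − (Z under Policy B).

Policy A (C − 4, F + 21):
  C = 57 − 4 = 53
  H = 44
  G = -1 + 4·53 = 211
  Z = 273 + 2·53 + 2·44 + 2·211 = 889
Policy B (H + 19, G := 125):
  C = 57
  H = 44 + 19 = 63
  G = 125
  Z = 273 + 2·57 + 2·63 + 2·125 = 763
Z: 889 − 763 = 126

126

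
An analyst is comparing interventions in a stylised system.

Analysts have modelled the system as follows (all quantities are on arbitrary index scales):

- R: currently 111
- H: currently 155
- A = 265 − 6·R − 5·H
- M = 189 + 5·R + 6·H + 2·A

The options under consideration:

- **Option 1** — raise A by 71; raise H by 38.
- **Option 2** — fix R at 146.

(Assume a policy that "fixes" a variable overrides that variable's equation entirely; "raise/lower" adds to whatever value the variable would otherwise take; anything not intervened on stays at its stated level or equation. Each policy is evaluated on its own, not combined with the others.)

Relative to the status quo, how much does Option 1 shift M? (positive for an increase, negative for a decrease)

Baseline:
  R = 111
  H = 155
  A = 265 − 6·111 − 5·155 = -1176
  M = 189 + 5·111 + 6·155 + 2·(-1176) = -678
Option 1 (A + 71, H + 38):
  R = 111
  H = 155 + 38 = 193
  A = 265 − 6·111 − 5·193 (+71 from intervention) = -1295
  M = 189 + 5·111 + 6·193 + 2·(-1295) = -688
Change in M: -688 − (-678) = -10

-10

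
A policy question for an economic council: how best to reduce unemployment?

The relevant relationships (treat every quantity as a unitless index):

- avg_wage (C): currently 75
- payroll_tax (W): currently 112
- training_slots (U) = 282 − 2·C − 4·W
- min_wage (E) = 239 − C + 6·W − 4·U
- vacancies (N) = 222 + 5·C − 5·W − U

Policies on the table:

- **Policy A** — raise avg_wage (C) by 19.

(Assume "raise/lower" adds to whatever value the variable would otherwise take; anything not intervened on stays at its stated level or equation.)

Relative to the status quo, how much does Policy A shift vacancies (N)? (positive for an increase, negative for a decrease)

Baseline:
  C = 75
  W = 112
  U = 282 − 2·75 − 4·112 = -316
  N = 222 + 5·75 − 5·112 − (-316) = 353
Policy A (C + 19):
  C = 75 + 19 = 94
  W = 112
  U = 282 − 2·94 − 4·112 = -354
  N = 222 + 5·94 − 5·112 − (-354) = 486
Change in N: 486 − 353 = 133

133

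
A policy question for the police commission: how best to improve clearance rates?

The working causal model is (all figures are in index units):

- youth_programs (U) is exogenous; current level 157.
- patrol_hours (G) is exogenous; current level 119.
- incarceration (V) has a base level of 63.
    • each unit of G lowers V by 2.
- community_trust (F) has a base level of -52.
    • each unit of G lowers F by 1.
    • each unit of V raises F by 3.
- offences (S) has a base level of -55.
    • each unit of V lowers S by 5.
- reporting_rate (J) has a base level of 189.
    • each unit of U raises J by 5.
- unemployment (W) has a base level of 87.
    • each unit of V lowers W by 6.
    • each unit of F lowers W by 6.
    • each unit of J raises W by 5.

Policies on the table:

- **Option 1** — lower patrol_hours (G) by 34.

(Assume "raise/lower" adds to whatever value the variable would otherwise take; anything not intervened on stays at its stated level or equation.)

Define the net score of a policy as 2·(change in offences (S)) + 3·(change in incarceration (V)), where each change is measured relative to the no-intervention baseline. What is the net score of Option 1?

Baseline:
  G = 119
  V = 63 − 2·119 = -175
  S = -55 − 5·(-175) = 820
Option 1 (G − 34):
  G = 119 − 34 = 85
  V = 63 − 2·85 = -107
  S = -55 − 5·(-107) = 480
ΔS = 480 − 820 = -340; ΔV = -107 − (-175) = 68
Score = 2·(-340) + 3·68 = -476

-476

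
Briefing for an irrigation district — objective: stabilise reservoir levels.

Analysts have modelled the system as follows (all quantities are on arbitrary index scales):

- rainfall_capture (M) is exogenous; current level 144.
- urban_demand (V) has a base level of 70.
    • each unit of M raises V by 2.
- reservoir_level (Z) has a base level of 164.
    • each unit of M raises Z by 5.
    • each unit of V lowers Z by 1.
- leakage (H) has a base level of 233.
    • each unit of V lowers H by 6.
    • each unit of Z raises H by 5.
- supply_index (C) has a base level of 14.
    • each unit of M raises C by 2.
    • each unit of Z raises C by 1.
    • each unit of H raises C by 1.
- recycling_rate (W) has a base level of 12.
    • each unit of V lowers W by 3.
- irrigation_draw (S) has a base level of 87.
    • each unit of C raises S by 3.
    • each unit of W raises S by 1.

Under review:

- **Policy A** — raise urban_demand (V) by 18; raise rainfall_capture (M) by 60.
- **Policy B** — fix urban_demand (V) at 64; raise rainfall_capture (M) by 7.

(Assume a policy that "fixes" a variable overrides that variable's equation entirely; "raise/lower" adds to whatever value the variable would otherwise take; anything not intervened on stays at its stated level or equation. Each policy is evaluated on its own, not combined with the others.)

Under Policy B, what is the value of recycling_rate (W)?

-180

Policy B (V := 64, M + 7):
  M = 144 + 7 = 151
  V = 64
  W = 12 − 3·64 = -180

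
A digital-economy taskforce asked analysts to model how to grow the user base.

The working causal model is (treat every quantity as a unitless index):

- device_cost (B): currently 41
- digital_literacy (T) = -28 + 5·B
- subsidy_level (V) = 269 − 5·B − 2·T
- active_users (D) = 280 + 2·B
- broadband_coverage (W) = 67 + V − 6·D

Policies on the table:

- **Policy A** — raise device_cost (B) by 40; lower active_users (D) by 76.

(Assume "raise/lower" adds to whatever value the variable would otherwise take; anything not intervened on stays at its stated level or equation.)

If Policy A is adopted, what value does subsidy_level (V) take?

Policy A (B + 40, D − 76):
  B = 41 + 40 = 81
  T = -28 + 5·81 = 377
  V = 269 − 5·81 − 2·377 = -890

-890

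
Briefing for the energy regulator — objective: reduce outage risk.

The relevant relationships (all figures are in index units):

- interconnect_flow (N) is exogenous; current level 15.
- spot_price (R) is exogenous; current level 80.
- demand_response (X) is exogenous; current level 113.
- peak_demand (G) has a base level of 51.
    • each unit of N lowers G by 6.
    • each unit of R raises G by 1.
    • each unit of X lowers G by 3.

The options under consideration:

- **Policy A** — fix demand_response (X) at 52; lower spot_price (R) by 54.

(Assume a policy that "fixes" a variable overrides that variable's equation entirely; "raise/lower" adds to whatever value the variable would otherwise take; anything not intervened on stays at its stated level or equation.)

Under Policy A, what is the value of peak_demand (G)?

Policy A (X := 52, R − 54):
  N = 15
  R = 80 − 54 = 26
  X = 52
  G = 51 − 6·15 + 26 − 3·52 = -169

-169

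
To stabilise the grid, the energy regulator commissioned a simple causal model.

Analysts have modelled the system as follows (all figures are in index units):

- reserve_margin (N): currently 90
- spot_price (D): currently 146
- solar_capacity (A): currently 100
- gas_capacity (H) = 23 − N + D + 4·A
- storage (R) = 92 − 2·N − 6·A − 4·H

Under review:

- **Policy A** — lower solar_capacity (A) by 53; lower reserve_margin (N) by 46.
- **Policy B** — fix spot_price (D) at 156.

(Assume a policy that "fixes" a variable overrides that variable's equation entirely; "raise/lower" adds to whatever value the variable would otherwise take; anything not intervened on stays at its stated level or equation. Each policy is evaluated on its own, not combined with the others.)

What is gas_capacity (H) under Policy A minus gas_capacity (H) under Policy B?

Policy A (A − 53, N − 46):
  N = 90 − 46 = 44
  D = 146
  A = 100 − 53 = 47
  H = 23 − 44 + 146 + 4·47 = 313
Policy B (D := 156):
  N = 90
  D = 156
  A = 100
  H = 23 − 90 + 156 + 4·100 = 489
H: 313 − 489 = -176

-176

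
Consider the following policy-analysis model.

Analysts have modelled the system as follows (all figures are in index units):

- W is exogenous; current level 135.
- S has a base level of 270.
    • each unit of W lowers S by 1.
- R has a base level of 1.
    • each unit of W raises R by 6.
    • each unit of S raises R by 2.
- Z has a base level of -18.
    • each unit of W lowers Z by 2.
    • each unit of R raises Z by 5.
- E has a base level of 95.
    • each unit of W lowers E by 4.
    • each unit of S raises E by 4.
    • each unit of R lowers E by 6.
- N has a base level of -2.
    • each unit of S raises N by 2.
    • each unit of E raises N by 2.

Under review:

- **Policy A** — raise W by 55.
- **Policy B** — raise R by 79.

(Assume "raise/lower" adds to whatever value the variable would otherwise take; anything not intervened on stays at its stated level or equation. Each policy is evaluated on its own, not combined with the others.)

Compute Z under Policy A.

6107

Policy A (W + 55):
  W = 135 + 55 = 190
  S = 270 − 190 = 80
  R = 1 + 6·190 + 2·80 = 1301
  Z = -18 − 2·190 + 5·1301 = 6107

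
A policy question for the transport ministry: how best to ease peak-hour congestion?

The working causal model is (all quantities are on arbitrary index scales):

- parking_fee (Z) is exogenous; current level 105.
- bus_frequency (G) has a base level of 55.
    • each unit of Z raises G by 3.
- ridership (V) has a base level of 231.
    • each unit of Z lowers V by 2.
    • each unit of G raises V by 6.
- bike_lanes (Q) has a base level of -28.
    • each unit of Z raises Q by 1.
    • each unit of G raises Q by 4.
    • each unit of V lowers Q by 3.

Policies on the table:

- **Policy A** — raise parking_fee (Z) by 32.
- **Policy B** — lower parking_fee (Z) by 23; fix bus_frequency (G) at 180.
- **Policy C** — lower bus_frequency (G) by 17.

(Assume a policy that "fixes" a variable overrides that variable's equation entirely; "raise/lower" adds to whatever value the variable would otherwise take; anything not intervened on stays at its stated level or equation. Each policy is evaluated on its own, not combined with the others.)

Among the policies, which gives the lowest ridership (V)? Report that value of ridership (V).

Policy A (Z + 32):
  Z = 105 + 32 = 137
  G = 55 + 3·137 = 466
  V = 231 − 2·137 + 6·466 = 2753
Policy B (Z − 23, G := 180):
  Z = 105 − 23 = 82
  G = 180
  V = 231 − 2·82 + 6·180 = 1147
Policy C (G − 17):
  Z = 105
  G = 55 + 3·105 (−17 from intervention) = 353
  V = 231 − 2·105 + 6·353 = 2139
Comparing — Policy A: V=2753, Policy B: V=1147, Policy C: V=2139. Lowest is 1147 (Policy B).

1147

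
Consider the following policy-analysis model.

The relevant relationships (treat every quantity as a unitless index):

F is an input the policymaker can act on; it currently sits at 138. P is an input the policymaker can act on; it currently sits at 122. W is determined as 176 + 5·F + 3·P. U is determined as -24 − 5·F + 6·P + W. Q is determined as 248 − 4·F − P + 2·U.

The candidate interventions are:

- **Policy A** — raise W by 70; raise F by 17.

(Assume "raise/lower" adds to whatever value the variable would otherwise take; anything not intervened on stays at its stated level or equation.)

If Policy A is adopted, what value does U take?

Policy A (W + 70, F + 17):
  F = 138 + 17 = 155
  P = 122
  W = 176 + 5·155 + 3·122 (+70 from intervention) = 1387
  U = -24 − 5·155 + 6·122 + 1387 = 1320

1320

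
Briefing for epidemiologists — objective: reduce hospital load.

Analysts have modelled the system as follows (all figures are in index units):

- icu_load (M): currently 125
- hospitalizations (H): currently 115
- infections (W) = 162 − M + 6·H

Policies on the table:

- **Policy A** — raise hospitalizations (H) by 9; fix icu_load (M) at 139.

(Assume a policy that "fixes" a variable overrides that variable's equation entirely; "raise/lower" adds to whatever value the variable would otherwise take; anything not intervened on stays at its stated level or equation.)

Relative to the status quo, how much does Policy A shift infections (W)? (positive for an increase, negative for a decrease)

Baseline:
  M = 125
  H = 115
  W = 162 − 125 + 6·115 = 727
Policy A (H + 9, M := 139):
  M = 139
  H = 115 + 9 = 124
  W = 162 − 139 + 6·124 = 767
Change in W: 767 − 727 = 40

40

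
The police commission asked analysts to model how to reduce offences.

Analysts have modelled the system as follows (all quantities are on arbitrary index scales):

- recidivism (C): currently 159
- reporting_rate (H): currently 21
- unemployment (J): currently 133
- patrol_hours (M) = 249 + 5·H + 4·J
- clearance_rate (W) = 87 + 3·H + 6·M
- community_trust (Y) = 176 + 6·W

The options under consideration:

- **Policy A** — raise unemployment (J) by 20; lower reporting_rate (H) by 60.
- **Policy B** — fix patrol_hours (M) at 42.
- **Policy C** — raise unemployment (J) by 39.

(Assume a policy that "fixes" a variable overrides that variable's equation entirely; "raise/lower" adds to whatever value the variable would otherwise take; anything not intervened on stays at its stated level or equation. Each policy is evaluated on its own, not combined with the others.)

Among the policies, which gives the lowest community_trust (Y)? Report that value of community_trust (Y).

2588

Policy A (J + 20, H − 60):
  H = 21 − 60 = -39
  J = 133 + 20 = 153
  M = 249 + 5·(-39) + 4·153 = 666
  W = 87 + 3·(-39) + 6·666 = 3966
  Y = 176 + 6·3966 = 23972
Policy B (M := 42):
  H = 21
  J = 133
  M = 42
  W = 87 + 3·21 + 6·42 = 402
  Y = 176 + 6·402 = 2588
Policy C (J + 39):
  H = 21
  J = 133 + 39 = 172
  M = 249 + 5·21 + 4·172 = 1042
  W = 87 + 3·21 + 6·1042 = 6402
  Y = 176 + 6·6402 = 38588
Comparing — Policy A: Y=23972, Policy B: Y=2588, Policy C: Y=38588. Lowest is 2588 (Policy B).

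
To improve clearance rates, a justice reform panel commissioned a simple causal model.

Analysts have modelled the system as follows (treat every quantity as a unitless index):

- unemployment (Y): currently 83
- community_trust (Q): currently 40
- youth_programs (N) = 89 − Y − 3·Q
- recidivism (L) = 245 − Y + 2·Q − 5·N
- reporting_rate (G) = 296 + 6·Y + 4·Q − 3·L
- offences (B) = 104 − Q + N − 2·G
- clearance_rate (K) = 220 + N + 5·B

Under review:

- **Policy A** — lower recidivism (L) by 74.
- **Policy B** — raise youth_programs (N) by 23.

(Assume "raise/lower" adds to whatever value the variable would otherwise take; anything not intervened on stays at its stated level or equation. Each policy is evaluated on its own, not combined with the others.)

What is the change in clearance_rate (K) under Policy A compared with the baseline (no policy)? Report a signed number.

-2220

Baseline:
  Y = 83
  Q = 40
  N = 89 − 83 − 3·40 = -114
  L = 245 − 83 + 2·40 − 5·(-114) = 812
  G = 296 + 6·83 + 4·40 − 3·812 = -1482
  B = 104 − 40 + (-114) − 2·(-1482) = 2914
  K = 220 + (-114) + 5·2914 = 14676
Policy A (L − 74):
  Y = 83
  Q = 40
  N = 89 − 83 − 3·40 = -114
  L = 245 − 83 + 2·40 − 5·(-114) (−74 from intervention) = 738
  G = 296 + 6·83 + 4·40 − 3·738 = -1260
  B = 104 − 40 + (-114) − 2·(-1260) = 2470
  K = 220 + (-114) + 5·2470 = 12456
Change in K: 12456 − 14676 = -2220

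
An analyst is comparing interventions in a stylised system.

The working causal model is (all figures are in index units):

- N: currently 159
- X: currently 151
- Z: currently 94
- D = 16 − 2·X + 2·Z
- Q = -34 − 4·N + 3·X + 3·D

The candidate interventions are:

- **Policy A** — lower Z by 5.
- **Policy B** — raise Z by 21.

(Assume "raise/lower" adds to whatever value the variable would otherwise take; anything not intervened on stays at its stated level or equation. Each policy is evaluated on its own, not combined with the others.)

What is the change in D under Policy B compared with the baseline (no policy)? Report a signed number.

Baseline:
  X = 151
  Z = 94
  D = 16 − 2·151 + 2·94 = -98
Policy B (Z + 21):
  X = 151
  Z = 94 + 21 = 115
  D = 16 − 2·151 + 2·115 = -56
Change in D: -56 − (-98) = 42

42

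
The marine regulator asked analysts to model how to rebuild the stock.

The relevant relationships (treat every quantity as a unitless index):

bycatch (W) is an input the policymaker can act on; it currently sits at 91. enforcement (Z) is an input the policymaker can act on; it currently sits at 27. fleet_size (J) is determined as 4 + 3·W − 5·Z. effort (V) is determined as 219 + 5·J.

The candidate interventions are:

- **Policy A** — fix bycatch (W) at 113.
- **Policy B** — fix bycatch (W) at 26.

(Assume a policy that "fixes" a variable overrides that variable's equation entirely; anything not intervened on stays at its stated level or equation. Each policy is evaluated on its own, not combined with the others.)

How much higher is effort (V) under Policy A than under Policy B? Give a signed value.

1305

Policy A (W := 113):
  W = 113
  Z = 27
  J = 4 + 3·113 − 5·27 = 208
  V = 219 + 5·208 = 1259
Policy B (W := 26):
  W = 26
  Z = 27
  J = 4 + 3·26 − 5·27 = -53
  V = 219 + 5·(-53) = -46
V: 1259 − (-46) = 1305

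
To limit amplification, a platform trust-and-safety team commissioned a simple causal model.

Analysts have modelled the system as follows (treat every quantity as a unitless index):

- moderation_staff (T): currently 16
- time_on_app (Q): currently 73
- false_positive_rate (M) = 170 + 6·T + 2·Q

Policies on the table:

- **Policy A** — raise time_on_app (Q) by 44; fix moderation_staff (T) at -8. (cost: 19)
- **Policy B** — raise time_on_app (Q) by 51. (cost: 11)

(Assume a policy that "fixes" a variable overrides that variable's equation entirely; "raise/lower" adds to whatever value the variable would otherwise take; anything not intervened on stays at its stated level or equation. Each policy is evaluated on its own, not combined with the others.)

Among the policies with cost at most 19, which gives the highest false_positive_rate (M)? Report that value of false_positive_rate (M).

Policy A (Q + 44, T := -8):
  T = -8
  Q = 73 + 44 = 117
  M = 170 + 6·(-8) + 2·117 = 356
Policy B (Q + 51):
  T = 16
  Q = 73 + 51 = 124
  M = 170 + 6·16 + 2·124 = 514
Comparing — Policy A: M=356, Policy B: M=514. Highest is 514 (Policy B).

514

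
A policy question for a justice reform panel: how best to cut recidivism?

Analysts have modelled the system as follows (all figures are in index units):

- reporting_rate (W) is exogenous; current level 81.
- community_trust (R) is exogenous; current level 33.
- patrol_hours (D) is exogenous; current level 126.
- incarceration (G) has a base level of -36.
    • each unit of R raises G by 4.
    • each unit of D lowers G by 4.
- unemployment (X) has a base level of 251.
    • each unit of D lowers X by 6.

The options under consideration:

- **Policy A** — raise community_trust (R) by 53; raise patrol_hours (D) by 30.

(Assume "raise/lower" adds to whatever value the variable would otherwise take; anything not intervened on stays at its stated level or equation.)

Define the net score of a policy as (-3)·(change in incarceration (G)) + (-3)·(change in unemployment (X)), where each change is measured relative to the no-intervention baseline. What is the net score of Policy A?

Baseline:
  R = 33
  D = 126
  G = -36 + 4·33 − 4·126 = -408
  X = 251 − 6·126 = -505
Policy A (R + 53, D + 30):
  R = 33 + 53 = 86
  D = 126 + 30 = 156
  G = -36 + 4·86 − 4·156 = -316
  X = 251 − 6·156 = -685
ΔG = -316 − (-408) = 92; ΔX = -685 − (-505) = -180
Score = (-3)·92 + (-3)·(-180) = 264

264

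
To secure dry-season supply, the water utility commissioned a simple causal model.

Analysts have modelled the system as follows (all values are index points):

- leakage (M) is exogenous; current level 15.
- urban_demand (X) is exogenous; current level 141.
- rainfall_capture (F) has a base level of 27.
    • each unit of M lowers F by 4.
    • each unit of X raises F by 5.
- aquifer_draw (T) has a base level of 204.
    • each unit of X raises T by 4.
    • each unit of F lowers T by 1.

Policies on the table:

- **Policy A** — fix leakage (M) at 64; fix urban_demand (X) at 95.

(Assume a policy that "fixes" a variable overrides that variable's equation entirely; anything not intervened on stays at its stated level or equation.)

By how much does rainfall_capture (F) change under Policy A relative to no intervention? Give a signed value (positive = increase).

Baseline:
  M = 15
  X = 141
  F = 27 − 4·15 + 5·141 = 672
Policy A (M := 64, X := 95):
  M = 64
  X = 95
  F = 27 − 4·64 + 5·95 = 246
Change in F: 246 − 672 = -426

-426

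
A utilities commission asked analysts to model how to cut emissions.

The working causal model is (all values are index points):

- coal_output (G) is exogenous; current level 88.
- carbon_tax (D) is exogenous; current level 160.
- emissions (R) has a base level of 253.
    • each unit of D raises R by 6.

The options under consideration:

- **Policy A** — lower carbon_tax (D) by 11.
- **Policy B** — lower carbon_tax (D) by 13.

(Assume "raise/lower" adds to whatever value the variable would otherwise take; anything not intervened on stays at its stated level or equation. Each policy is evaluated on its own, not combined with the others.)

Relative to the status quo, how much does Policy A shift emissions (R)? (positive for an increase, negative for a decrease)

Baseline:
  D = 160
  R = 253 + 6·160 = 1213
Policy A (D − 11):
  D = 160 − 11 = 149
  R = 253 + 6·149 = 1147
Change in R: 1147 − 1213 = -66

-66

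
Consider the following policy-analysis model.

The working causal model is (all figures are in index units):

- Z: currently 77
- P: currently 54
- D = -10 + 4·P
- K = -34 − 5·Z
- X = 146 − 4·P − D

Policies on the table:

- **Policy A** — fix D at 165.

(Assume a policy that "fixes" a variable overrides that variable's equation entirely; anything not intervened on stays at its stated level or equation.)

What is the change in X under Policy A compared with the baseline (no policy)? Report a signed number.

Baseline:
  P = 54
  D = -10 + 4·54 = 206
  X = 146 − 4·54 − 206 = -276
Policy A (D := 165):
  P = 54
  D = 165
  X = 146 − 4·54 − 165 = -235
Change in X: -235 − (-276) = 41

41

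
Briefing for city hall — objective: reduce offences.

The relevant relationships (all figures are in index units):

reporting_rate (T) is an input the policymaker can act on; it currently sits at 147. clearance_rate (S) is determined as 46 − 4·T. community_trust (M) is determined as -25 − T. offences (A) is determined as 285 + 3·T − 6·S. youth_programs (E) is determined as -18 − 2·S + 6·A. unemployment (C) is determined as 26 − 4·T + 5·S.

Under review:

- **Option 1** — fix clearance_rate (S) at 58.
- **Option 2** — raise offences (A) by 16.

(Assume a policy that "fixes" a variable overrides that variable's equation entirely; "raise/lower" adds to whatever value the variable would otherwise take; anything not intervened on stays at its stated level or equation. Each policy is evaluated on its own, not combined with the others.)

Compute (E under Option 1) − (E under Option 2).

Option 1 (S := 58):
  T = 147
  S = 58
  A = 285 + 3·147 − 6·58 = 378
  E = -18 − 2·58 + 6·378 = 2134
Option 2 (A + 16):
  T = 147
  S = 46 − 4·147 = -542
  A = 285 + 3·147 − 6·(-542) (+16 from intervention) = 3994
  E = -18 − 2·(-542) + 6·3994 = 25030
E: 2134 − 25030 = -22896

-22896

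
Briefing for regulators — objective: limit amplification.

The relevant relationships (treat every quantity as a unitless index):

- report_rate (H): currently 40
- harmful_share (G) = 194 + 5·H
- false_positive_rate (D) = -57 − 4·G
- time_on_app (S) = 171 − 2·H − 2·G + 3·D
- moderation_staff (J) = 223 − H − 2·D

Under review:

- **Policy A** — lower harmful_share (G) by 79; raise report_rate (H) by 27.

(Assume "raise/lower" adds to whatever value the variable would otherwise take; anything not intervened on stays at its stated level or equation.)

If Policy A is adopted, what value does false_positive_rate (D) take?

Policy A (G − 79, H + 27):
  H = 40 + 27 = 67
  G = 194 + 5·67 (−79 from intervention) = 450
  D = -57 − 4·450 = -1857

-1857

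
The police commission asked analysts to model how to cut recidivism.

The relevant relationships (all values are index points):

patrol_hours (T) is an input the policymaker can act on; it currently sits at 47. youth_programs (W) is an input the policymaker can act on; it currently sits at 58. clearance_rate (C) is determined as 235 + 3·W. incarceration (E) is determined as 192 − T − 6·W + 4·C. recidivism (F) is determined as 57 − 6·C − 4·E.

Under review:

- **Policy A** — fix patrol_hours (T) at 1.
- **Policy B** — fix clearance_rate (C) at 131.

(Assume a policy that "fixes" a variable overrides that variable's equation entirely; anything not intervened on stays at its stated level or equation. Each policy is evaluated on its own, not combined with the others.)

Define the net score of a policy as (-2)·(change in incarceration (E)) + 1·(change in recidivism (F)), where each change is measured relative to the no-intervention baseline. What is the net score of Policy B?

8340

Baseline:
  T = 47
  W = 58
  C = 235 + 3·58 = 409
  E = 192 − 47 − 6·58 + 4·409 = 1433
  F = 57 − 6·409 − 4·1433 = -8129
Policy B (C := 131):
  T = 47
  W = 58
  C = 131
  E = 192 − 47 − 6·58 + 4·131 = 321
  F = 57 − 6·131 − 4·321 = -2013
ΔE = 321 − 1433 = -1112; ΔF = -2013 − (-8129) = 6116
Score = (-2)·(-1112) + 1·6116 = 8340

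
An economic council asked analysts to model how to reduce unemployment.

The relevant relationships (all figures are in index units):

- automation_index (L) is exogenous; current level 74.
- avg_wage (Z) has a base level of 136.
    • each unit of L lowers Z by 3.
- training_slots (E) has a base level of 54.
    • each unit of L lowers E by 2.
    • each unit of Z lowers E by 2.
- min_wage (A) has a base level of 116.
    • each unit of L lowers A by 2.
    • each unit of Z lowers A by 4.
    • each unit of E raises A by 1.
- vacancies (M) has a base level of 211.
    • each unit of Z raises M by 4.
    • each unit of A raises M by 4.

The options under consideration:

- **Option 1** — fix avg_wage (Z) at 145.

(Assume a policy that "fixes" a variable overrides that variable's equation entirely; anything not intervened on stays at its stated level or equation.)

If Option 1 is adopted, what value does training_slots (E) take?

-384

Option 1 (Z := 145):
  L = 74
  Z = 145
  E = 54 − 2·74 − 2·145 = -384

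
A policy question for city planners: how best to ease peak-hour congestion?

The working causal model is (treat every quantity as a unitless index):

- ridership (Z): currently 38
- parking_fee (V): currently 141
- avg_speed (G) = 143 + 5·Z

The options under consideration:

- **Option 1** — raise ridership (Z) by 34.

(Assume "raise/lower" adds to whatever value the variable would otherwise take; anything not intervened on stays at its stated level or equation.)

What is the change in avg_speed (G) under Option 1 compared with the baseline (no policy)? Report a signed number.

Baseline:
  Z = 38
  G = 143 + 5·38 = 333
Option 1 (Z + 34):
  Z = 38 + 34 = 72
  G = 143 + 5·72 = 503
Change in G: 503 − 333 = 170

170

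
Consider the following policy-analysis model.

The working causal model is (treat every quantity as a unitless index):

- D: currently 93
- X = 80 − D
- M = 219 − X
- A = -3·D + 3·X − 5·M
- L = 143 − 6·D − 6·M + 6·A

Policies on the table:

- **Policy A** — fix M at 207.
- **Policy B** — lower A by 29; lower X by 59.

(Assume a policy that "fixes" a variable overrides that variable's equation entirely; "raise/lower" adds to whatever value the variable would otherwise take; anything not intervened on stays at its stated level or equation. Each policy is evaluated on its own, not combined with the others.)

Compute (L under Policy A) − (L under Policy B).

4260

Policy A (M := 207):
  D = 93
  X = 80 − 93 = -13
  M = 207
  A = 0 − 3·93 + 3·(-13) − 5·207 = -1353
  L = 143 − 6·93 − 6·207 + 6·(-1353) = -9775
Policy B (A − 29, X − 59):
  D = 93
  X = 80 − 93 (−59 from intervention) = -72
  M = 219 − (-72) = 291
  A = 0 − 3·93 + 3·(-72) − 5·291 (−29 from intervention) = -1979
  L = 143 − 6·93 − 6·291 + 6·(-1979) = -14035
L: -9775 − (-14035) = 4260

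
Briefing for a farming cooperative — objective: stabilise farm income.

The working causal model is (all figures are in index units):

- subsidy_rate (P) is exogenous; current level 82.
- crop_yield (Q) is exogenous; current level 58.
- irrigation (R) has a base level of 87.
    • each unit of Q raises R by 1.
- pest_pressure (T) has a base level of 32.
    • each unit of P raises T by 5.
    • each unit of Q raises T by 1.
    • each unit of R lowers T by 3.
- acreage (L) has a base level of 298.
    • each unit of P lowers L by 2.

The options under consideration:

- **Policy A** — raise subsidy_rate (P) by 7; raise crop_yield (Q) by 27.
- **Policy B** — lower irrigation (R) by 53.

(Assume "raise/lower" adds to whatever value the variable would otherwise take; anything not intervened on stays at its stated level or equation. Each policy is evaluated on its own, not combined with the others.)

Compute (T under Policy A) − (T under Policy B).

-178

Policy A (P + 7, Q + 27):
  P = 82 + 7 = 89
  Q = 58 + 27 = 85
  R = 87 + 85 = 172
  T = 32 + 5·89 + 85 − 3·172 = 46
Policy B (R − 53):
  P = 82
  Q = 58
  R = 87 + 58 (−53 from intervention) = 92
  T = 32 + 5·82 + 58 − 3·92 = 224
T: 46 − 224 = -178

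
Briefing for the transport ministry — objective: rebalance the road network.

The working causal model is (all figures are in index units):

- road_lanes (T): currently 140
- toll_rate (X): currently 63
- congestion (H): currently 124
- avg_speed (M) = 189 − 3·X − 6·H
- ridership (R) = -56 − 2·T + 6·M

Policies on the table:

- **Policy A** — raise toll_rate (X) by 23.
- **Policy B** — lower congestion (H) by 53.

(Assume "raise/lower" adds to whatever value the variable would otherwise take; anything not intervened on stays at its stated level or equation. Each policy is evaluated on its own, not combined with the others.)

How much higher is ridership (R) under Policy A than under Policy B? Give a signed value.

Policy A (X + 23):
  T = 140
  X = 63 + 23 = 86
  H = 124
  M = 189 − 3·86 − 6·124 = -813
  R = -56 − 2·140 + 6·(-813) = -5214
Policy B (H − 53):
  T = 140
  X = 63
  H = 124 − 53 = 71
  M = 189 − 3·63 − 6·71 = -426
  R = -56 − 2·140 + 6·(-426) = -2892
R: -5214 − (-2892) = -2322

-2322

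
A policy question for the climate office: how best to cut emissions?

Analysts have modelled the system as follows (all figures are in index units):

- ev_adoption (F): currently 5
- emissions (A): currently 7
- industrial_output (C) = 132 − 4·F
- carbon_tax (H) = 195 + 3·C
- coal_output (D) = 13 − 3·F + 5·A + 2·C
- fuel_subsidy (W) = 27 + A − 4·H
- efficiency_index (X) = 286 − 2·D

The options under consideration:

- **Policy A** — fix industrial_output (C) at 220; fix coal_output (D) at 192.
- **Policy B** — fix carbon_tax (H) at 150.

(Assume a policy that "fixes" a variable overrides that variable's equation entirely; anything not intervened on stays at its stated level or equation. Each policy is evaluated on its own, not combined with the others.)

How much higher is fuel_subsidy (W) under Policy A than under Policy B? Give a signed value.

Policy A (C := 220, D := 192):
  F = 5
  A = 7
  C = 220
  H = 195 + 3·220 = 855
  W = 27 + 7 − 4·855 = -3386
Policy B (H := 150):
  F = 5
  A = 7
  C = 132 − 4·5 = 112
  H = 150
  W = 27 + 7 − 4·150 = -566
W: -3386 − (-566) = -2820

-2820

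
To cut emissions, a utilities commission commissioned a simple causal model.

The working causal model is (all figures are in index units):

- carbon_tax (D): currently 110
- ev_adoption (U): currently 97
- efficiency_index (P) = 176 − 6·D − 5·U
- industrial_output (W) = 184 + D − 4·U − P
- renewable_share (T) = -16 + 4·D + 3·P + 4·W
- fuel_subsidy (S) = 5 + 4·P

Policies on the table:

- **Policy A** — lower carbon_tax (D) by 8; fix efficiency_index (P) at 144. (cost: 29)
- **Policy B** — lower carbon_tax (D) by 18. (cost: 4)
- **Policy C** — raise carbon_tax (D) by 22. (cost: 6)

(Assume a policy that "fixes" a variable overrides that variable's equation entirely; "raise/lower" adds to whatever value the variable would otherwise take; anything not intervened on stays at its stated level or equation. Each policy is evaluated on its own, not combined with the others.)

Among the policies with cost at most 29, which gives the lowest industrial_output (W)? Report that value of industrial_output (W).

Policy A (D − 8, P := 144):
  D = 110 − 8 = 102
  U = 97
  P = 144
  W = 184 + 102 − 4·97 − 144 = -246
Policy B (D − 18):
  D = 110 − 18 = 92
  U = 97
  P = 176 − 6·92 − 5·97 = -861
  W = 184 + 92 − 4·97 − (-861) = 749
Policy C (D + 22):
  D = 110 + 22 = 132
  U = 97
  P = 176 − 6·132 − 5·97 = -1101
  W = 184 + 132 − 4·97 − (-1101) = 1029
Comparing — Policy A: W=-246, Policy B: W=749, Policy C: W=1029. Lowest is -246 (Policy A).

-246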